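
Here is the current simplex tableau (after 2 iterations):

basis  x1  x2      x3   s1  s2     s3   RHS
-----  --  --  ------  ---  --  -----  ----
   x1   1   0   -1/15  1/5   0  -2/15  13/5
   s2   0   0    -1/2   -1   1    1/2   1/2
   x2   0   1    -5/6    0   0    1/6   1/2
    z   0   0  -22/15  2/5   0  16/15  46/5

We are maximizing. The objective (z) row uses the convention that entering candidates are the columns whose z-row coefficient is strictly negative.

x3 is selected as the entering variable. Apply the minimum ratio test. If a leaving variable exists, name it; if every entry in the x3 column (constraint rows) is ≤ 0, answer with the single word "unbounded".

x3-column entries: row 1: -1/15, row 2: -1/2, row 3: -5/6. All ≤ 0, so x3 can increase without bound; the LP is unbounded in this direction.

unbounded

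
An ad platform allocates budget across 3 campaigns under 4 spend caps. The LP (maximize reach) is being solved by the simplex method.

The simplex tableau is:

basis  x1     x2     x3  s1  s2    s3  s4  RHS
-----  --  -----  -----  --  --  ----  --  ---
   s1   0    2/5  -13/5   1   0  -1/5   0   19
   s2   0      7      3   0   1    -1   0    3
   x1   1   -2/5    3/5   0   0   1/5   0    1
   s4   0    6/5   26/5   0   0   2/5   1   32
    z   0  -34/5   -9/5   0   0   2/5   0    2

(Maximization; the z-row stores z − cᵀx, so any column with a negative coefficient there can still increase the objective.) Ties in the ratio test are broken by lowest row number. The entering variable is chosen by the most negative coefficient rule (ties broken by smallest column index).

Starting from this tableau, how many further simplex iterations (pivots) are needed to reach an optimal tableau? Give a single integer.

pivot: x2 in, s2 out → z = 172/35
pivot: s3 in, x1 out → z = 48/5
No improving column remains; optimal.

2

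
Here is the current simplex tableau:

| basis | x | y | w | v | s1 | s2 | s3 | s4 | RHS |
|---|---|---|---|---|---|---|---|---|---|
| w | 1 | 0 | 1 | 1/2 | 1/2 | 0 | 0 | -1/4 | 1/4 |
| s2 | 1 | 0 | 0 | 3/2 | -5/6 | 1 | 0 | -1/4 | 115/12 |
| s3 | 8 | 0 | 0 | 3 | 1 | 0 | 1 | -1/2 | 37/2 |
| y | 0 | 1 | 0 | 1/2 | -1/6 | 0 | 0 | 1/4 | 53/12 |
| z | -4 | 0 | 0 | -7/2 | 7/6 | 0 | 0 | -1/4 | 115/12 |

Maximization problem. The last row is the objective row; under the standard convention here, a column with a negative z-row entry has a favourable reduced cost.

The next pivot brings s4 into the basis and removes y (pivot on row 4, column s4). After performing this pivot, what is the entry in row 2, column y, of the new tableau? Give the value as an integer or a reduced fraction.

1

Pivot element is row 4, column s4: 1/4.
Normalize row 4: new (row 4, y) = 1/(1/4) = 4.
row 2 ← row 2 − (-1/4)·(new row 4): 0 − (-1/4)·4 = 1.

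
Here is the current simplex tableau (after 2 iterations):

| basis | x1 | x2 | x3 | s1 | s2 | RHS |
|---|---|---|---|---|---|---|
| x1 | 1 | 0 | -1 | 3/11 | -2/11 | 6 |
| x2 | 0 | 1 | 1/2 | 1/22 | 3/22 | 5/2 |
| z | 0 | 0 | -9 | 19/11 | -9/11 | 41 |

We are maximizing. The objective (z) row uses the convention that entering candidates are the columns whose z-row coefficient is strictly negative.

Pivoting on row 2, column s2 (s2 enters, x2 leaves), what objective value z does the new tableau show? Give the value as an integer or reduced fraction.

Minimum ratio for s2: (5/2)/(3/22) = 55/3.
z changes by −(z-row coeff of s2)·ratio = −(-9/11)·(55/3) = 15.
New z = 41 + 15 = 56.

56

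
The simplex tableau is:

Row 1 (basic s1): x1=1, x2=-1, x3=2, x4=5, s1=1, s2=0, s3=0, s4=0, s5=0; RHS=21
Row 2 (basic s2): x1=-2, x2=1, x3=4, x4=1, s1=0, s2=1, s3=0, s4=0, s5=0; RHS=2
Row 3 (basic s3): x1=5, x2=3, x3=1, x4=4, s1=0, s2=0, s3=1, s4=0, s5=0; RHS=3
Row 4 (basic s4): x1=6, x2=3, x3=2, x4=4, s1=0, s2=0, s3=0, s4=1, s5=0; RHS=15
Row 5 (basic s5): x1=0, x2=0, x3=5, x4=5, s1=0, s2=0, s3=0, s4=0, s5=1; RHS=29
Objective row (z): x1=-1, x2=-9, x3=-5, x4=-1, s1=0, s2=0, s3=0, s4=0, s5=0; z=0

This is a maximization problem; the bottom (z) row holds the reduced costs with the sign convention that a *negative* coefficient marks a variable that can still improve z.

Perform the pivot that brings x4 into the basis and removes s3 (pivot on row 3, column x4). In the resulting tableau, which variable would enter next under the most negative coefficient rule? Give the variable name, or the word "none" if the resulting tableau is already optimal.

Pivot element 4. New z-row = old z-row − (-1)·(row 3/4).
Updated z-row coefficients: x1: 1/4, x2: -33/4, x3: -19/4, x4: 0, s1: 0, s2: 0, s3: 1/4, s4: 0, s5: 0.
The most negative is -33/4 in column x2, so x2 would enter next.

x2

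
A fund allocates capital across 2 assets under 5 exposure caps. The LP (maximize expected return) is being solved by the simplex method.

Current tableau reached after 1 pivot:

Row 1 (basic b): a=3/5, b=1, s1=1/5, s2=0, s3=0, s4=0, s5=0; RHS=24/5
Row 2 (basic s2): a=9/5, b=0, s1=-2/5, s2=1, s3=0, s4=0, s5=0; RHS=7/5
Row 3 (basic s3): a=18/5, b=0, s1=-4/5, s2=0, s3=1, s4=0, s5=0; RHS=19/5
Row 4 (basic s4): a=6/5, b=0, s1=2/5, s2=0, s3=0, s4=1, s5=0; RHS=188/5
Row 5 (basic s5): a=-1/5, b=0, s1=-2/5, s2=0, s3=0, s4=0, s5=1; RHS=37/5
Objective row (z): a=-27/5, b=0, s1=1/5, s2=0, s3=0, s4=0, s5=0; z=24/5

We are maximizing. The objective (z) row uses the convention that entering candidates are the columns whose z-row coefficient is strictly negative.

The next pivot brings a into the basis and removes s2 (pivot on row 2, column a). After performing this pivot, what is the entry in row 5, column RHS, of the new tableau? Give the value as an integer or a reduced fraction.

Pivot element is row 2, column a: 9/5.
Normalize row 2: new (row 2, RHS) = (7/5)/(9/5) = 7/9.
row 5 ← row 5 − (-1/5)·(new row 2): 37/5 − (-1/5)·(7/9) = 68/9.

68/9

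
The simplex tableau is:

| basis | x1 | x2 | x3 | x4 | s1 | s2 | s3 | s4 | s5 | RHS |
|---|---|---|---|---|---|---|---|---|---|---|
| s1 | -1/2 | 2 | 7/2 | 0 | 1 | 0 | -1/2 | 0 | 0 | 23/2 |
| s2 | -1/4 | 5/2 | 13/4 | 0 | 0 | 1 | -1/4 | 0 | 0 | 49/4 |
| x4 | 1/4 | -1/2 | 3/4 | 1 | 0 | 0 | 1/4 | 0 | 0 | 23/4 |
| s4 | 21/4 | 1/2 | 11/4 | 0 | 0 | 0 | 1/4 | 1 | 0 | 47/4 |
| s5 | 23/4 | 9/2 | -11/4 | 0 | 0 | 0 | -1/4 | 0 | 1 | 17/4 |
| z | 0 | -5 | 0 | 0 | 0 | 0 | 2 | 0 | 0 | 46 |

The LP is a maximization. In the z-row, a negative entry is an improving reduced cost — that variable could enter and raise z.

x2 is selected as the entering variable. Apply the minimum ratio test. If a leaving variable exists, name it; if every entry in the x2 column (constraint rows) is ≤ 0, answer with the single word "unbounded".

Ratios: row 1 (s1): (23/2)/2 = 23/4; row 2 (s2): (49/4)/(5/2) = 49/10; row 3 (x4): entry -1/2 ≤ 0, skip; row 4 (s4): (47/4)/(1/2) = 47/2; row 5 (s5): (17/4)/(9/2) = 17/18.
Minimum ratio is in the s5 row, so s5 leaves.

s5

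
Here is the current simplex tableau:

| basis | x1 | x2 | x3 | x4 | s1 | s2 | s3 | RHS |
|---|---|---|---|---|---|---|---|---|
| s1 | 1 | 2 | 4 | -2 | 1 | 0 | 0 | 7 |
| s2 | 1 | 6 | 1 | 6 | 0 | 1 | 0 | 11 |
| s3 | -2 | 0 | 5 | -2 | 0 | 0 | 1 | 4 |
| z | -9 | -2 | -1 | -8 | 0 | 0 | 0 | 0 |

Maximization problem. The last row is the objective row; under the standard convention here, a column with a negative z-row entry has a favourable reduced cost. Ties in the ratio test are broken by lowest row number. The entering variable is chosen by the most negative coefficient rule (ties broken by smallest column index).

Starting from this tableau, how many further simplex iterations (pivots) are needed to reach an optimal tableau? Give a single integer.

pivot: x1 in, s1 out → z = 63
pivot: x4 in, s2 out → z = 76
No improving column remains; optimal.

2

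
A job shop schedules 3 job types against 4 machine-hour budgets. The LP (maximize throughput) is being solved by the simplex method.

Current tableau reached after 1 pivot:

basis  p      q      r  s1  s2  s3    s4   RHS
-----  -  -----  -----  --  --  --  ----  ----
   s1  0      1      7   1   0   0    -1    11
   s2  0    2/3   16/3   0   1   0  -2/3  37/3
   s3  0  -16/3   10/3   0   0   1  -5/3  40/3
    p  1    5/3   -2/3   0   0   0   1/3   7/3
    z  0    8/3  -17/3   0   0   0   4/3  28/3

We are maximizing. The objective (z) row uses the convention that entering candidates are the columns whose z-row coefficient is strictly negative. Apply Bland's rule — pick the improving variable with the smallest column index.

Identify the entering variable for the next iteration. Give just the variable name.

r

Objective-row coefficients: p: 0, q: 8/3, r: -17/3, s1: 0, s2: 0, s3: 0, s4: 4/3.
Improving columns: r. Bland's rule picks the smallest column index → r.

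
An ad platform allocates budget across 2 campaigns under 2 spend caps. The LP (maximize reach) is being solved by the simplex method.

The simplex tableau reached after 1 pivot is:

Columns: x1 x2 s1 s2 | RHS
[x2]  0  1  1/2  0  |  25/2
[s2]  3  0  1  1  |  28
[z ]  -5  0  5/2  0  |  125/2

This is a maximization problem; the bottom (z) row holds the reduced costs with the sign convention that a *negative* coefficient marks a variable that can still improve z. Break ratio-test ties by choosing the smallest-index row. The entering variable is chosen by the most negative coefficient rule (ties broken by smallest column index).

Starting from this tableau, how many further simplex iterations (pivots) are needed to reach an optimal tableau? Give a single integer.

pivot: x1 in, s2 out → z = 655/6
No improving column remains; optimal.

1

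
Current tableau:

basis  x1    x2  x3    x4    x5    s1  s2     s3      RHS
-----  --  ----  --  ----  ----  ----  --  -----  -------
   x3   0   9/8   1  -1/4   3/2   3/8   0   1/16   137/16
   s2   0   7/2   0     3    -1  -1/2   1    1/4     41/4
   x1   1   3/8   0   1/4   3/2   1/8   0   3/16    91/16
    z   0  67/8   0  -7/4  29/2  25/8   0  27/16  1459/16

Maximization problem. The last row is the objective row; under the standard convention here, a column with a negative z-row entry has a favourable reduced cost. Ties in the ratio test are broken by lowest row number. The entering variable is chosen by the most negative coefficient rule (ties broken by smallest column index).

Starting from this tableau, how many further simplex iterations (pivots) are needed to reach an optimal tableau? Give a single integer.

1

pivot: x4 in, s2 out → z = 583/6
No improving column remains; optimal.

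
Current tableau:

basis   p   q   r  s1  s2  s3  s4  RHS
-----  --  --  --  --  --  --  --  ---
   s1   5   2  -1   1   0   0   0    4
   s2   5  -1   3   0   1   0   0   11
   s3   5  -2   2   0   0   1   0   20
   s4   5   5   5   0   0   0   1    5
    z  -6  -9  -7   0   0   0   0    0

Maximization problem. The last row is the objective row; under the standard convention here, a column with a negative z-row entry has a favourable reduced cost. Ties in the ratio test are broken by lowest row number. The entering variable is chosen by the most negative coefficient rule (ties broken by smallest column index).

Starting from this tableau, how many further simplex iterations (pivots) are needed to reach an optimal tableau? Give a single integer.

1

pivot: q in, s4 out → z = 9
No improving column remains; optimal.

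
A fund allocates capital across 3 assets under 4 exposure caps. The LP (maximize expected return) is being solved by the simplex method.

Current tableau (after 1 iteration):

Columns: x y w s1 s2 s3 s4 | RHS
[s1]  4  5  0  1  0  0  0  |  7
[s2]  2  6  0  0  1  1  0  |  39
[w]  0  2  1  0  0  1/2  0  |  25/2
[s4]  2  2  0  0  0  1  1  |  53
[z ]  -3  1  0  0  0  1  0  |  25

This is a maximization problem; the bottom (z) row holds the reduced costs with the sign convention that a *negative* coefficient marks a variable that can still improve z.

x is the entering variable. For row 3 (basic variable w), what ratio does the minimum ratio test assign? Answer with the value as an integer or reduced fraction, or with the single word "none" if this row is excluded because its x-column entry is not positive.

The x entry in row 3 is 0 ≤ 0, so this row gives no ratio.

none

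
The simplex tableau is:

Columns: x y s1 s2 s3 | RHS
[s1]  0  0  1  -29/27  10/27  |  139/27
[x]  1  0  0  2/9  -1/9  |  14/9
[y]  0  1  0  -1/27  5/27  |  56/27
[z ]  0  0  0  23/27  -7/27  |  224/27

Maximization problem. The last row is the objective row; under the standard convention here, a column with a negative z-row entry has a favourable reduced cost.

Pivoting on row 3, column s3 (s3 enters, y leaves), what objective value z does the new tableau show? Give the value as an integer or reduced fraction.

Minimum ratio for s3: (56/27)/(5/27) = 56/5.
z changes by −(z-row coeff of s3)·ratio = −(-7/27)·(56/5) = 392/135.
New z = 224/27 + (392/135) = 56/5.

56/5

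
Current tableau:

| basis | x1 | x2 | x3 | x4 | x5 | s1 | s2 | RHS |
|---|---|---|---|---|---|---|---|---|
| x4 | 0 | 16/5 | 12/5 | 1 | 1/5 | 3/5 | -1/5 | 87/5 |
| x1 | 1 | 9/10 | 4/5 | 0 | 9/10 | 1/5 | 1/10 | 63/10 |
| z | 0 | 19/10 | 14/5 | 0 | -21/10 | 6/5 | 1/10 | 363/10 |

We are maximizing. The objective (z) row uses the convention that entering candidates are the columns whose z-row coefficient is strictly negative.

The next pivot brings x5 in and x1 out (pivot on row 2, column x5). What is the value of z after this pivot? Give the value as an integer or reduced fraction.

Minimum ratio for x5: (63/10)/(9/10) = 7.
z changes by −(z-row coeff of x5)·ratio = −(-21/10)·7 = 147/10.
New z = 363/10 + (147/10) = 51.

51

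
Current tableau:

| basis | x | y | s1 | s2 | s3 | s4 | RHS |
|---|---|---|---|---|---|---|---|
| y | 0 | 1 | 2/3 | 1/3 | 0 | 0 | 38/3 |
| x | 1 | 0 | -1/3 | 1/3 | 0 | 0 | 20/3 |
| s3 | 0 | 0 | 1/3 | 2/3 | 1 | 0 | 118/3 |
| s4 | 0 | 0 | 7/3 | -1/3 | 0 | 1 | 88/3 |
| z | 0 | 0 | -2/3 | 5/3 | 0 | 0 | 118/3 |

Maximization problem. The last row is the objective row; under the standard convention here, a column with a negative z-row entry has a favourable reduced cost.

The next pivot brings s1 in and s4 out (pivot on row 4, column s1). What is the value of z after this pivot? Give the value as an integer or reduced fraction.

Minimum ratio for s1: (88/3)/(7/3) = 88/7.
z changes by −(z-row coeff of s1)·ratio = −(-2/3)·(88/7) = 176/21.
New z = 118/3 + (176/21) = 334/7.

334/7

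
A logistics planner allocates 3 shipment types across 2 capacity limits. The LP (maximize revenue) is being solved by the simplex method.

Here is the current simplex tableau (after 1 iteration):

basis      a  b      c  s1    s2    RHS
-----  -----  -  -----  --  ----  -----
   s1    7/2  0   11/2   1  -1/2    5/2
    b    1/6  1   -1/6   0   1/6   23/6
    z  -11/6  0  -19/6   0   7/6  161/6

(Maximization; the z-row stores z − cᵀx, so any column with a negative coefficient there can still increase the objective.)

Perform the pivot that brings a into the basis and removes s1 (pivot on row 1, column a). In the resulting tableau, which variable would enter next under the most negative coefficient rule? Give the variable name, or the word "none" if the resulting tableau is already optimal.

Pivot element 7/2. New z-row = old z-row − (-11/6)·(row 1/(7/2)).
Updated z-row coefficients: a: 0, b: 0, c: -2/7, s1: 11/21, s2: 19/21.
The most negative is -2/7 in column c, so c would enter next.

c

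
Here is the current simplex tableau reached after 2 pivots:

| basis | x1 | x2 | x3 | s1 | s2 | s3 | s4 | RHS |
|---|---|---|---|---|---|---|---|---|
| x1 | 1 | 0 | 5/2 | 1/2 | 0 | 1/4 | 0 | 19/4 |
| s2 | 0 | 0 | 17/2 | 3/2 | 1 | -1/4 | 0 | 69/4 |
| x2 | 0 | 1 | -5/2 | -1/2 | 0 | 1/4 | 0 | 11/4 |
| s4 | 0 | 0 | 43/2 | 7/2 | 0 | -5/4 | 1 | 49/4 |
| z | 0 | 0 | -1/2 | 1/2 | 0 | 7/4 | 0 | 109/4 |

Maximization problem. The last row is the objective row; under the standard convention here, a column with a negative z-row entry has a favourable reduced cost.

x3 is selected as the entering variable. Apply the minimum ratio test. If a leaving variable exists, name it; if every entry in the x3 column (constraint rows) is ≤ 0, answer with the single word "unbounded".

Ratios: row 1 (x1): (19/4)/(5/2) = 19/10; row 2 (s2): (69/4)/(17/2) = 69/34; row 3 (x2): entry -5/2 ≤ 0, skip; row 4 (s4): (49/4)/(43/2) = 49/86.
Minimum ratio is in the s4 row, so s4 leaves.

s4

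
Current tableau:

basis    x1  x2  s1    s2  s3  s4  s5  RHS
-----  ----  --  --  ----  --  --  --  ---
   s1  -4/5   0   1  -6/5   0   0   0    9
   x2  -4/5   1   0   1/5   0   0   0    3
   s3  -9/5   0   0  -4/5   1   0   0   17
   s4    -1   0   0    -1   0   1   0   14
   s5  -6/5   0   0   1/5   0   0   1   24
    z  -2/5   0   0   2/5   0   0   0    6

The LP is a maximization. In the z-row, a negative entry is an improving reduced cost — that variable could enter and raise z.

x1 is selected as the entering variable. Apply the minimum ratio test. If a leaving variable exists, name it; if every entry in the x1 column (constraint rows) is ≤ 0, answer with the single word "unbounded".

unbounded

x1-column entries: row 1: -4/5, row 2: -4/5, row 3: -9/5, row 4: -1, row 5: -6/5. All ≤ 0, so x1 can increase without bound; the LP is unbounded in this direction.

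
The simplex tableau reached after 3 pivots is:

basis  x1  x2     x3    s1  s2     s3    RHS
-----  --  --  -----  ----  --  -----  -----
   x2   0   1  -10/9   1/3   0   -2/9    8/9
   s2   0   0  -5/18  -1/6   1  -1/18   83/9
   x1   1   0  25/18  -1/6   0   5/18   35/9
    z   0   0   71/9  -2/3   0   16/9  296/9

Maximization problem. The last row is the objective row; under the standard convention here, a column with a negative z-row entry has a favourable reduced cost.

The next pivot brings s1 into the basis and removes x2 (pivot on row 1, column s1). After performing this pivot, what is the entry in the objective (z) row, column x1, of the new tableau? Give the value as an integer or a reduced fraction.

Pivot element is row 1, column s1: 1/3.
Normalize row 1: new (row 1, x1) = 0/(1/3) = 0.
z-row ← z-row − (-2/3)·(new row 1): 0 − (-2/3)·0 = 0.

0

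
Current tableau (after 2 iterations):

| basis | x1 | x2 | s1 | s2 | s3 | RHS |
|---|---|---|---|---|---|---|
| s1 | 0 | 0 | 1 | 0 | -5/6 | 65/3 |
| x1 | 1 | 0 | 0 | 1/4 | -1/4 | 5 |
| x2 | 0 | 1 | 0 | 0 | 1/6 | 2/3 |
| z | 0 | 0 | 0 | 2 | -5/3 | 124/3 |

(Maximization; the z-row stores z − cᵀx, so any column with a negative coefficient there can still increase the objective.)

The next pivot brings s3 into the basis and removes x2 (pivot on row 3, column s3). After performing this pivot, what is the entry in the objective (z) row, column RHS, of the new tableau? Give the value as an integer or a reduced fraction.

48

Pivot element is row 3, column s3: 1/6.
Normalize row 3: new (row 3, RHS) = (2/3)/(1/6) = 4.
z-row ← z-row − (-5/3)·(new row 3): 124/3 − (-5/3)·4 = 48.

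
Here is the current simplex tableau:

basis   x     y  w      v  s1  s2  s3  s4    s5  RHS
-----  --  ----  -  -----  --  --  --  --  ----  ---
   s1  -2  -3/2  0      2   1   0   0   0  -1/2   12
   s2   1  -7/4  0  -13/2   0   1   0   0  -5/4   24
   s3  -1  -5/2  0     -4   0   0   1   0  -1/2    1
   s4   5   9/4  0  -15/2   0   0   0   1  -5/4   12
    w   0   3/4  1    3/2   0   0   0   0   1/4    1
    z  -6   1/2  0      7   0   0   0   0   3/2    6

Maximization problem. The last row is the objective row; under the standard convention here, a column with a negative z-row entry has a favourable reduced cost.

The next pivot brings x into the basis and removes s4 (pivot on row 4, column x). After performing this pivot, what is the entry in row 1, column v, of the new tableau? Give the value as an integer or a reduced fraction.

Pivot element is row 4, column x: 5.
Normalize row 4: new (row 4, v) = (-15/2)/5 = -3/2.
row 1 ← row 1 − (-2)·(new row 4): 2 − (-2)·(-3/2) = -1.

-1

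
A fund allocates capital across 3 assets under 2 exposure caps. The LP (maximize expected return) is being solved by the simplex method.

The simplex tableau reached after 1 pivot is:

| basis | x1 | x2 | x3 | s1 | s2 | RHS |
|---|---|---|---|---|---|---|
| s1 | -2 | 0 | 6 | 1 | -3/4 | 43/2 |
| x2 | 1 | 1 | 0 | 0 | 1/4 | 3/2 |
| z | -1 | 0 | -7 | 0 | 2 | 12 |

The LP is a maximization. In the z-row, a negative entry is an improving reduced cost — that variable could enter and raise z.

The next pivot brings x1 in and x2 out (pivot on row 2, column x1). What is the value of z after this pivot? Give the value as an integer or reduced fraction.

Minimum ratio for x1: (3/2)/1 = 3/2.
z changes by −(z-row coeff of x1)·ratio = −(-1)·(3/2) = 3/2.
New z = 12 + (3/2) = 27/2.

27/2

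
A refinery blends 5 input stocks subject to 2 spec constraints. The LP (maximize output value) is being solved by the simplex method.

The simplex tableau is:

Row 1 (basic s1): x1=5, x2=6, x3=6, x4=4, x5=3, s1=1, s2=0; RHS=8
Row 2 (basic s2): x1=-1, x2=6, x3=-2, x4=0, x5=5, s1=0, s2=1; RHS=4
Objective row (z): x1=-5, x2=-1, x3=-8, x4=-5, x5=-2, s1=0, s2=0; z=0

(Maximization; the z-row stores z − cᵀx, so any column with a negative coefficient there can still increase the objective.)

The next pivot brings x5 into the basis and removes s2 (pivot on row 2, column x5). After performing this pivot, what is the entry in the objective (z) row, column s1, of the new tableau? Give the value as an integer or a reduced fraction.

0

Pivot element is row 2, column x5: 5.
Normalize row 2: new (row 2, s1) = 0/5 = 0.
z-row ← z-row − (-2)·(new row 2): 0 − (-2)·0 = 0.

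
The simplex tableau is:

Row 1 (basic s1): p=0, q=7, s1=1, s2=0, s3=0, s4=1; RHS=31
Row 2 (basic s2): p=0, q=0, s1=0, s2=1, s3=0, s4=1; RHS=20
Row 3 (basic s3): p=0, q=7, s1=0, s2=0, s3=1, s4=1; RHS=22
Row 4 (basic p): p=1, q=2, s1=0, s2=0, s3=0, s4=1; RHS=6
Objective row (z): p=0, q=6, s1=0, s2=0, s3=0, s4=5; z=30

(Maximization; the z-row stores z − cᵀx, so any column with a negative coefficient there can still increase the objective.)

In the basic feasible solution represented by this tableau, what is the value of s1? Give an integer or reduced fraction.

s1 is basic (row 1); its value is the RHS of that row: 31.

31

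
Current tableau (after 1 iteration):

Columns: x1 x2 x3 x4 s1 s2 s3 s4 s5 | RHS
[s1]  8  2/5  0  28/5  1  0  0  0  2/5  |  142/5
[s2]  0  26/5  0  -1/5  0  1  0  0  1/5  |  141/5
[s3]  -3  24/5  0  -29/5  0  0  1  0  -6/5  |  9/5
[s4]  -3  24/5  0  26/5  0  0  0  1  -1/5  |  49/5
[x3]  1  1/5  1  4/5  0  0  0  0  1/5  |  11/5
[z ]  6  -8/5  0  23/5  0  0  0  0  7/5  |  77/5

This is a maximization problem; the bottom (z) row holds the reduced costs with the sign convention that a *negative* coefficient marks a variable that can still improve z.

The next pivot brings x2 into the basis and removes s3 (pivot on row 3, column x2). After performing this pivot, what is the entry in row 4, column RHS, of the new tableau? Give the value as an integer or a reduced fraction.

8

Pivot element is row 3, column x2: 24/5.
Normalize row 3: new (row 3, RHS) = (9/5)/(24/5) = 3/8.
row 4 ← row 4 − (24/5)·(new row 3): 49/5 − (24/5)·(3/8) = 8.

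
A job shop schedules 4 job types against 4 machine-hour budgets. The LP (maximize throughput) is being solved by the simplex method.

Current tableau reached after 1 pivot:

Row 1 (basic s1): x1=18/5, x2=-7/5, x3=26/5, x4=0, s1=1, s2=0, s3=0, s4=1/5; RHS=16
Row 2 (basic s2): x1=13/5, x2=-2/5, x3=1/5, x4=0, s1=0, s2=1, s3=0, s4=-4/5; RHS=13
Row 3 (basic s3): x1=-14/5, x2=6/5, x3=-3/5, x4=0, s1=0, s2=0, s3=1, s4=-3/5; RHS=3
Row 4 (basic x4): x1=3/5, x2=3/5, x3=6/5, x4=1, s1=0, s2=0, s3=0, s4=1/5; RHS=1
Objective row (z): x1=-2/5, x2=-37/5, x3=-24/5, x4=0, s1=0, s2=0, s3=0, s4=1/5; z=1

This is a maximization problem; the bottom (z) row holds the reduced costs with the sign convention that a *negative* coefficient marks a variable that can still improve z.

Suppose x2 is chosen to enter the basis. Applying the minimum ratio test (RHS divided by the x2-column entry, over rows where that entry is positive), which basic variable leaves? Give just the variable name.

x4

Ratios: row 1 (s1): entry -7/5 ≤ 0, skip; row 2 (s2): entry -2/5 ≤ 0, skip; row 3 (s3): 3/(6/5) = 5/2; row 4 (x4): 1/(3/5) = 5/3.
Minimum ratio 5/3 is in the x4 row, so x4 leaves.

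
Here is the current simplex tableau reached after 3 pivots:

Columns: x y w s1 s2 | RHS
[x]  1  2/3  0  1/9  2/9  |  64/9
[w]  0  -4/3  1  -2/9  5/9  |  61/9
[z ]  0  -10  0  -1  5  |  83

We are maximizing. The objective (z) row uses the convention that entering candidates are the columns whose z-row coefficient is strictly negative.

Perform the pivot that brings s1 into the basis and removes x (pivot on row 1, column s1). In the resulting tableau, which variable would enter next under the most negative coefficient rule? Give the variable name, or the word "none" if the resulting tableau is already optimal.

y

Pivot element 1/9. New z-row = old z-row − (-1)·(row 1/(1/9)).
Updated z-row coefficients: x: 9, y: -4, w: 0, s1: 0, s2: 7.
The most negative is -4 in column y, so y would enter next.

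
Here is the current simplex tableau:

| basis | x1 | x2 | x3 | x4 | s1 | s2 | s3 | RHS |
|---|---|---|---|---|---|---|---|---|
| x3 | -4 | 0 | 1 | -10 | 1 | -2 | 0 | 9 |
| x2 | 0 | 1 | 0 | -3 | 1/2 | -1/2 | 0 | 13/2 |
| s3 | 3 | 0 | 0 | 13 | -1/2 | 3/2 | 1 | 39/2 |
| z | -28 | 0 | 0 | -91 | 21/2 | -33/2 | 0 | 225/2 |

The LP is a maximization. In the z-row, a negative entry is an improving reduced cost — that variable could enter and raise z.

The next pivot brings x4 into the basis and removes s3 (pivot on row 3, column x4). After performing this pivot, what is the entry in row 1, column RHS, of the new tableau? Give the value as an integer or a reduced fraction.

24

Pivot element is row 3, column x4: 13.
Normalize row 3: new (row 3, RHS) = (39/2)/13 = 3/2.
row 1 ← row 1 − (-10)·(new row 3): 9 − (-10)·(3/2) = 24.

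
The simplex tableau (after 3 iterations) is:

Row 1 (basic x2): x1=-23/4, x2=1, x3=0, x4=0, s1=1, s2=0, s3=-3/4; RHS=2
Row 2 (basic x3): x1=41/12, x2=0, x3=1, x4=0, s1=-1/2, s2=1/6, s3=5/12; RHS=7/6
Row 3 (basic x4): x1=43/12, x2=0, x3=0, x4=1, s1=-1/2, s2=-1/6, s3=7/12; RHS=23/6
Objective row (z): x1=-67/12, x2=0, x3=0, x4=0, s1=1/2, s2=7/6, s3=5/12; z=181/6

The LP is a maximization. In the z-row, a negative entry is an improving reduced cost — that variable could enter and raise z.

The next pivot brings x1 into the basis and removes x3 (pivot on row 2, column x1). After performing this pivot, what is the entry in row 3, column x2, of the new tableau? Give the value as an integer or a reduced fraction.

0

Pivot element is row 2, column x1: 41/12.
Normalize row 2: new (row 2, x2) = 0/(41/12) = 0.
row 3 ← row 3 − (43/12)·(new row 2): 0 − (43/12)·0 = 0.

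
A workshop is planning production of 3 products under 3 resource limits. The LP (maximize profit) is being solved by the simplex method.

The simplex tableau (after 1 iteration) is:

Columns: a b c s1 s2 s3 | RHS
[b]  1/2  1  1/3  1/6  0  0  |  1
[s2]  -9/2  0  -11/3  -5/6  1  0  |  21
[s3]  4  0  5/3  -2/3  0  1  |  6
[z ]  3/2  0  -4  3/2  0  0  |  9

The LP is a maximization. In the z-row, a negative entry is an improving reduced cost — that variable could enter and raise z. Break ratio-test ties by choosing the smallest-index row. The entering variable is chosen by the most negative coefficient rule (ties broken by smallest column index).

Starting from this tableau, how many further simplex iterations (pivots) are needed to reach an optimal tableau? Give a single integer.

pivot: c in, b out → z = 21
No improving column remains; optimal.

1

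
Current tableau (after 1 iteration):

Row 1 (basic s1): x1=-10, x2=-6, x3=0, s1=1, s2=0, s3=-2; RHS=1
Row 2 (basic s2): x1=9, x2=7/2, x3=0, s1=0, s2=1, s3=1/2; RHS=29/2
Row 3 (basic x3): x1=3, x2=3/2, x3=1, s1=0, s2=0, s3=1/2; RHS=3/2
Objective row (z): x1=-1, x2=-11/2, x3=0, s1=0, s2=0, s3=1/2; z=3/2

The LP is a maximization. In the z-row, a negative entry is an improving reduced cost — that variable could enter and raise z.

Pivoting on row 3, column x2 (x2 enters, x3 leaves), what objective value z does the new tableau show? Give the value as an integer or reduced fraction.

7

Minimum ratio for x2: (3/2)/(3/2) = 1.
z changes by −(z-row coeff of x2)·ratio = −(-11/2)·1 = 11/2.
New z = 3/2 + (11/2) = 7.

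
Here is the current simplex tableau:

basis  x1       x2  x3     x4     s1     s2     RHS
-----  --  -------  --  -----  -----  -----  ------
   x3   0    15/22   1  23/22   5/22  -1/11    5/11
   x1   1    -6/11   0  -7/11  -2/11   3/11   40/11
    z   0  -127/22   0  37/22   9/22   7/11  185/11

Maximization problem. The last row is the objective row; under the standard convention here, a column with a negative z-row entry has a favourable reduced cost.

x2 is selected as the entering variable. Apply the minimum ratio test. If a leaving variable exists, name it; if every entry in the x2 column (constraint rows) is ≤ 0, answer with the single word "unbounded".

Ratios: row 1 (x3): (5/11)/(15/22) = 2/3; row 2 (x1): entry -6/11 ≤ 0, skip.
Minimum ratio is in the x3 row, so x3 leaves.

x3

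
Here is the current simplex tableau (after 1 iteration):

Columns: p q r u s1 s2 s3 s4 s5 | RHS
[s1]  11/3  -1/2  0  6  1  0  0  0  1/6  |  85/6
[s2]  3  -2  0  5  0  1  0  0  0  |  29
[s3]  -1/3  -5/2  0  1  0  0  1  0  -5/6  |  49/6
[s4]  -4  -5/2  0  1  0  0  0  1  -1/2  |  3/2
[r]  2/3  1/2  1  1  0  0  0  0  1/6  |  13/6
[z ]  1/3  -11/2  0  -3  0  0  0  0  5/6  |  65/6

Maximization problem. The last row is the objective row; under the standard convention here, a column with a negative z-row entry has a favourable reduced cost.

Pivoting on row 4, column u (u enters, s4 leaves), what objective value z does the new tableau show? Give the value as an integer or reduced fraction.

46/3

Minimum ratio for u: (3/2)/1 = 3/2.
z changes by −(z-row coeff of u)·ratio = −(-3)·(3/2) = 9/2.
New z = 65/6 + (9/2) = 46/3.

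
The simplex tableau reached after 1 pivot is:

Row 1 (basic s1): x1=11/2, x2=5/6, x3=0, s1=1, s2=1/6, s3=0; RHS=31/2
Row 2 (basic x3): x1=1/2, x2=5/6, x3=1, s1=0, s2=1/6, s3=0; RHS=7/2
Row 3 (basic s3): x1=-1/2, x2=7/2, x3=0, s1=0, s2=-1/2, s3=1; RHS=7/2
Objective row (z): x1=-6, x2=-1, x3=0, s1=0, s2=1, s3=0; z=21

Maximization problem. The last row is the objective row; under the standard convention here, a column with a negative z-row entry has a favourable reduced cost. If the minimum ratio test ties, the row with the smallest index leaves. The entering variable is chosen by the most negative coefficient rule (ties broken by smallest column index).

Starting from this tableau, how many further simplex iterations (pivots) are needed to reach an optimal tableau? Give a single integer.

pivot: x1 in, s1 out → z = 417/11
pivot: x2 in, s3 out → z = 2244/59
No improving column remains; optimal.

2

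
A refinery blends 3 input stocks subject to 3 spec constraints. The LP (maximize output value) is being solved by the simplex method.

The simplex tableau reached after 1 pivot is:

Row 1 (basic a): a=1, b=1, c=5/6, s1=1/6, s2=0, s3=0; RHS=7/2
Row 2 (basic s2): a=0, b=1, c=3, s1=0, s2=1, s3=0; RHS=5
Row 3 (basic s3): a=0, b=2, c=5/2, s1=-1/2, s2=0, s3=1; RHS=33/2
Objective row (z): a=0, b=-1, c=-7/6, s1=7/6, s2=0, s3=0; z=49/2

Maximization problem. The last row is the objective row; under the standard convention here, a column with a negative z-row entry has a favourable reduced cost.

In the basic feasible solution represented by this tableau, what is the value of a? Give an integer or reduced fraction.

a is basic (row 1); its value is the RHS of that row: 7/2.

7/2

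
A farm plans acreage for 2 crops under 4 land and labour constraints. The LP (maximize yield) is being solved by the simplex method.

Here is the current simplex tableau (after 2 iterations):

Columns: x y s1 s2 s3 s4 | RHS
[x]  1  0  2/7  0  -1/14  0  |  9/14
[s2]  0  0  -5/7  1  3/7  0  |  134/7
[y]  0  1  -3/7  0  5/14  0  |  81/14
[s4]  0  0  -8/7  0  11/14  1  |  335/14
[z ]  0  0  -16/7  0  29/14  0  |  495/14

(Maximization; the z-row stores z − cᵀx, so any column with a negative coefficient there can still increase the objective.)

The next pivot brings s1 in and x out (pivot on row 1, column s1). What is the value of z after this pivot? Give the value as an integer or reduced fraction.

81/2

Minimum ratio for s1: (9/14)/(2/7) = 9/4.
z changes by −(z-row coeff of s1)·ratio = −(-16/7)·(9/4) = 36/7.
New z = 495/14 + (36/7) = 81/2.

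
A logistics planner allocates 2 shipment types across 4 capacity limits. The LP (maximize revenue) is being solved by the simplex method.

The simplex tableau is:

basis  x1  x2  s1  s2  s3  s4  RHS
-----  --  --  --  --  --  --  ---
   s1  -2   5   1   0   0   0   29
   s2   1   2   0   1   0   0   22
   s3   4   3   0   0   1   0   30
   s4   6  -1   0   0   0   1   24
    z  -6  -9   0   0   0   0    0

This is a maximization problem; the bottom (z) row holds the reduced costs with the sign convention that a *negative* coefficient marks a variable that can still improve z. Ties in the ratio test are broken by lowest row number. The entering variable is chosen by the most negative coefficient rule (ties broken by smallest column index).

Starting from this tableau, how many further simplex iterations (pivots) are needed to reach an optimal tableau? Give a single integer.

2

pivot: x2 in, s1 out → z = 261/5
pivot: x1 in, s3 out → z = 981/13
No improving column remains; optimal.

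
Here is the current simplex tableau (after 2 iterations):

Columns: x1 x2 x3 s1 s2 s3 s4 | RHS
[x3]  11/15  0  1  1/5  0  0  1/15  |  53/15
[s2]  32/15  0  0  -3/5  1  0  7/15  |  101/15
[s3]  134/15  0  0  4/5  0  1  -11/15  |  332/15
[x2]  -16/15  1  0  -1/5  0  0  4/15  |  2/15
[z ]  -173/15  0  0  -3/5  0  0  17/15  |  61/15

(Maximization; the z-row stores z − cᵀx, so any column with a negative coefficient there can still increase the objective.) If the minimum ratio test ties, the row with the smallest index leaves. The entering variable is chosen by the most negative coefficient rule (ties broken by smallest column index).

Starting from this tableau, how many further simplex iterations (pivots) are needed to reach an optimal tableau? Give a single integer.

1

pivot: x1 in, s3 out → z = 2187/67
No improving column remains; optimal.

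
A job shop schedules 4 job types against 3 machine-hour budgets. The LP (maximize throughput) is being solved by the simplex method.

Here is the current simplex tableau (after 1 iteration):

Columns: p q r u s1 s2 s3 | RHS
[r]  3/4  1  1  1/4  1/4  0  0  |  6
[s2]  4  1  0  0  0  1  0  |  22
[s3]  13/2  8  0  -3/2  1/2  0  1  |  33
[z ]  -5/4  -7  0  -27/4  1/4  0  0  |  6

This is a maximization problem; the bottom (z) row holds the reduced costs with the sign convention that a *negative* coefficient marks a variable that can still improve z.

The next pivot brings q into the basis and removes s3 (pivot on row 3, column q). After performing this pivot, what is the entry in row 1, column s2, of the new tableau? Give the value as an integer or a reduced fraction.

Pivot element is row 3, column q: 8.
Normalize row 3: new (row 3, s2) = 0/8 = 0.
row 1 ← row 1 − 1·(new row 3): 0 − 1·0 = 0.

0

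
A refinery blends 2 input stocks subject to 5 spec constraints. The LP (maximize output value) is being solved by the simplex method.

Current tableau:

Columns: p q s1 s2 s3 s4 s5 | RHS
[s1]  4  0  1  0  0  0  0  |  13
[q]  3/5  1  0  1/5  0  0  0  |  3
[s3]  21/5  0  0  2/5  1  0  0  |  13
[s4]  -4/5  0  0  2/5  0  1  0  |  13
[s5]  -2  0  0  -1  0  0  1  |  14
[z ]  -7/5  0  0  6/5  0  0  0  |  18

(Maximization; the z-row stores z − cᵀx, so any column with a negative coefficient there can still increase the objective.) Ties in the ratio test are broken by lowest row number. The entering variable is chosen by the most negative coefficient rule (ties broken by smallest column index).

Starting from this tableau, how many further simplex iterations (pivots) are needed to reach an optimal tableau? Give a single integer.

pivot: p in, s3 out → z = 67/3
No improving column remains; optimal.

1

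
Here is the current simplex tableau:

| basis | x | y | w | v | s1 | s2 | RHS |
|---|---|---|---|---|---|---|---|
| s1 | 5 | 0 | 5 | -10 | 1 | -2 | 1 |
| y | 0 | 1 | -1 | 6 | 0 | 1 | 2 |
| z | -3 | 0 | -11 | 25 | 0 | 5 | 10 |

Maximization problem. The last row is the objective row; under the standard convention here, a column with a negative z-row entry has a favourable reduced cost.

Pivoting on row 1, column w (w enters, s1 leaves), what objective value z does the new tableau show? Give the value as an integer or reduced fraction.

61/5

Minimum ratio for w: 1/5 = 1/5.
z changes by −(z-row coeff of w)·ratio = −(-11)·(1/5) = 11/5.
New z = 10 + (11/5) = 61/5.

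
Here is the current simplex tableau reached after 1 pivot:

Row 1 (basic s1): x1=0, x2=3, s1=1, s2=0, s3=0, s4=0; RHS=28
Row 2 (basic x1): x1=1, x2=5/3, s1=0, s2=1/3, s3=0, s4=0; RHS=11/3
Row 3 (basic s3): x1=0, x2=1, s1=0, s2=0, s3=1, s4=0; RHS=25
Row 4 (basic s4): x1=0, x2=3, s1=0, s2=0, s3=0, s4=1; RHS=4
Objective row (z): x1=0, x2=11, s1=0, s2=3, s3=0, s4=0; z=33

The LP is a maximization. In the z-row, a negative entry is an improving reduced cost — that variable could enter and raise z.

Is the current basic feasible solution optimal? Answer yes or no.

yes

No objective-row coefficient is strictly negative, so no entering variable exists; the tableau is optimal.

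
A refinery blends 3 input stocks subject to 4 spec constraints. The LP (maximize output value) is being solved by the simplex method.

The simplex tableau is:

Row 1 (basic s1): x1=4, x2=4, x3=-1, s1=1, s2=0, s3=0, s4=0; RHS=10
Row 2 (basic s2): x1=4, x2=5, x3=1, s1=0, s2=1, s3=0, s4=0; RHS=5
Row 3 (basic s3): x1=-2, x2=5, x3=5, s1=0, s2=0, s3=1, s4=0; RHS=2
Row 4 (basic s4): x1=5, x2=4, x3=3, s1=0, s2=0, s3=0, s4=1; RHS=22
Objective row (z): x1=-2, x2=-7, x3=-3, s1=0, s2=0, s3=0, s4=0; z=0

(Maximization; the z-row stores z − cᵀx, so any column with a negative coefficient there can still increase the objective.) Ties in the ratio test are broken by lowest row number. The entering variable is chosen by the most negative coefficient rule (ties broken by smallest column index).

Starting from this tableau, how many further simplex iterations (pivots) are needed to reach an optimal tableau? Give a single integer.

pivot: x2 in, s3 out → z = 14/5
pivot: x1 in, s2 out → z = 26/5
No improving column remains; optimal.

2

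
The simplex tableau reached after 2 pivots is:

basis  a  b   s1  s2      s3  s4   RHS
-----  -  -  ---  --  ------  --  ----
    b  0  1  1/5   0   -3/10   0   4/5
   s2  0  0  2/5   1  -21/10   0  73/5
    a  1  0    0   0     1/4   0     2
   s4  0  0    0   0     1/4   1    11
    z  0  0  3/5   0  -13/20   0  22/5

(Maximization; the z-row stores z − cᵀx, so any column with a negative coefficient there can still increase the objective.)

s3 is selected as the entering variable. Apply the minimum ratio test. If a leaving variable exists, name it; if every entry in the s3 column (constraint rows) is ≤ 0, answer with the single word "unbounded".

a

Ratios: row 1 (b): entry -3/10 ≤ 0, skip; row 2 (s2): entry -21/10 ≤ 0, skip; row 3 (a): 2/(1/4) = 8; row 4 (s4): 11/(1/4) = 44.
Minimum ratio is in the a row, so a leaves.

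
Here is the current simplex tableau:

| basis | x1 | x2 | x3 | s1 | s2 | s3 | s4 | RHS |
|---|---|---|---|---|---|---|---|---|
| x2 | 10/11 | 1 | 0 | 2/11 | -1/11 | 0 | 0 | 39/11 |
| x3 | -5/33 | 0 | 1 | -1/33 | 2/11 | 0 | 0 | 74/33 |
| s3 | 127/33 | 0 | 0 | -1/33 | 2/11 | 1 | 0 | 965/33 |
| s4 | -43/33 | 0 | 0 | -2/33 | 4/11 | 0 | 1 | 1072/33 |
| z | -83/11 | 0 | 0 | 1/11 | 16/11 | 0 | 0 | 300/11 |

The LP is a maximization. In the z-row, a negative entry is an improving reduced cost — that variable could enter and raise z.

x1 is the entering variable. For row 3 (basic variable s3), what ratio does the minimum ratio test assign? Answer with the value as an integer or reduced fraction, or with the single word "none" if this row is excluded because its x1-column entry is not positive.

965/127

Ratio = RHS / (x1 entry) = (965/33) / (127/33) = 965/127.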